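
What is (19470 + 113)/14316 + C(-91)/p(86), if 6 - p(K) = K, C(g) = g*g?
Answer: -29246039/286320 ≈ -102.14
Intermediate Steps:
C(g) = g²
p(K) = 6 - K
(19470 + 113)/14316 + C(-91)/p(86) = (19470 + 113)/14316 + (-91)²/(6 - 1*86) = 19583*(1/14316) + 8281/(6 - 86) = 19583/14316 + 8281/(-80) = 19583/14316 + 8281*(-1/80) = 19583/14316 - 8281/80 = -29246039/286320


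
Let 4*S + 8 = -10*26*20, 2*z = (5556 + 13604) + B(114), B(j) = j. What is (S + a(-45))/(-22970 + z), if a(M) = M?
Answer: 1347/13333 ≈ 0.10103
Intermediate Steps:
z = 9637 (z = ((5556 + 13604) + 114)/2 = (19160 + 114)/2 = (½)*19274 = 9637)
S = -1302 (S = -2 + (-10*26*20)/4 = -2 + (-260*20)/4 = -2 + (¼)*(-5200) = -2 - 1300 = -1302)
(S + a(-45))/(-22970 + z) = (-1302 - 45)/(-22970 + 9637) = -1347/(-13333) = -1347*(-1/13333) = 1347/13333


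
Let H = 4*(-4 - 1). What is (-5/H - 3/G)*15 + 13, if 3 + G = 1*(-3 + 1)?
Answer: 103/4 ≈ 25.750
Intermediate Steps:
G = -5 (G = -3 + 1*(-3 + 1) = -3 + 1*(-2) = -3 - 2 = -5)
H = -20 (H = 4*(-5) = -20)
(-5/H - 3/G)*15 + 13 = (-5/(-20) - 3/(-5))*15 + 13 = (-5*(-1/20) - 3*(-⅕))*15 + 13 = (¼ + ⅗)*15 + 13 = (17/20)*15 + 13 = 51/4 + 13 = 103/4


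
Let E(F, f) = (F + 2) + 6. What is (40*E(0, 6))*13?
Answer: 4160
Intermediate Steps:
E(F, f) = 8 + F (E(F, f) = (2 + F) + 6 = 8 + F)
(40*E(0, 6))*13 = (40*(8 + 0))*13 = (40*8)*13 = 320*13 = 4160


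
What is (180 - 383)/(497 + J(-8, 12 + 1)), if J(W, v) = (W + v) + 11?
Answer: -203/513 ≈ -0.39571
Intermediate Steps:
J(W, v) = 11 + W + v
(180 - 383)/(497 + J(-8, 12 + 1)) = (180 - 383)/(497 + (11 - 8 + (12 + 1))) = -203/(497 + (11 - 8 + 13)) = -203/(497 + 16) = -203/513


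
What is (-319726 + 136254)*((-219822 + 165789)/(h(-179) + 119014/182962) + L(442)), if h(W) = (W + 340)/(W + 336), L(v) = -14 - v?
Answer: 429753823756027/71640 ≈ 5.9988e+9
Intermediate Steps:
h(W) = (340 + W)/(336 + W)
(-319726 + 136254)*((-219822 + 165789)/(h(-179) + 119014/182962) + L(442)) = (-319726 + 136254)*((-219822 + 165789)/((340 - 179)/(336 - 179) + 119014/182962) + (-14 - 1*442)) = -183472*(-54033/(161/157 + 119014*(1/182962)) + (-14 - 442)) = -183472*(-54033/((1/157)*161 + 59507/91481) - 456) = -183472*(-54033/(161/157 + 59507/91481) - 456) = -183472*(-54033/24071040/14362517 - 456) = -183472*(-54033*14362517/24071040 - 456) = -183472*(-36954756241/1146240 - 456) = -183472*(-37477441681/1146240) = 429753823756027/71640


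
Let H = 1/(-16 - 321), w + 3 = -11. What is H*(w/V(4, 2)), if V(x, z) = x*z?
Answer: 7/1348 ≈ 0.0051929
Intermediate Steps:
w = -14 (w = -3 - 11 = -14)
H = -1/337 (H = 1/(-337) = -1/337 ≈ -0.0029674)
H*(w/V(4, 2)) = -(-14)/(337*(4*2)) = -(-14)/(337*8) = -1/337*(-7/4) = 7/1348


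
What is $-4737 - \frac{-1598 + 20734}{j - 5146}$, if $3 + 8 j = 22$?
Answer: $- \frac{194769725}{41149} \approx -4733.3$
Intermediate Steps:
$j = \frac{19}{8}$ ($j = - \frac{3}{8} + \frac{1}{8} \cdot 22 = - \frac{3}{8} + \frac{11}{4} = \frac{19}{8} \approx 2.375$)
$-4737 - \frac{-1598 + 20734}{j - 5146} = -4737 - \frac{-1598 + 20734}{\frac{19}{8} - 5146} = -4737 - \frac{19136}{- \frac{41149}{8}} = -4737 - 19136 \left(- \frac{8}{41149}\right) = -4737 - - \frac{153088}{41149} = -4737 + \frac{153088}{41149} = - \frac{194769725}{41149}$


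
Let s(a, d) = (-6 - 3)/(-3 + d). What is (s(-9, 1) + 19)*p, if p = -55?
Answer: -2585/2 ≈ -1292.5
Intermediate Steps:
s(a, d) = -9/(-3 + d)
(s(-9, 1) + 19)*p = (-9/(-3 + 1) + 19)*(-55) = (-9/(-2) + 19)*(-55) = (-9*(-½) + 19)*(-55) = (9/2 + 19)*(-55) = (47/2)*(-55) = -2585/2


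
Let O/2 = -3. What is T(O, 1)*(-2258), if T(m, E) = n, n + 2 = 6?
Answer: -9032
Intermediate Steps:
O = -6 (O = 2*(-3) = -6)
n = 4 (n = -2 + 6 = 4)
T(m, E) = 4
T(O, 1)*(-2258) = 4*(-2258) = -9032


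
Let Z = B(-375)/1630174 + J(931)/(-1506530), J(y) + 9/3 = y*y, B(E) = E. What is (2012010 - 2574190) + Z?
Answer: -690331334486732121/1227953018110 ≈ -5.6218e+5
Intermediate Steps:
J(y) = -3 + y² (J(y) = -3 + y*y = -3 + y²)
Z = -706765652321/1227953018110 (Z = -375/1630174 + (-3 + 931²)/(-1506530) = -375*1/1630174 + (-3 + 866761)*(-1/1506530) = -375/1630174 + 866758*(-1/1506530) = -375/1630174 - 433379/753265 = -706765652321/1227953018110 ≈ -0.57556)
(2012010 - 2574190) + Z = (2012010 - 2574190) - 706765652321/1227953018110 = -562180 - 706765652321/1227953018110 = -690331334486732121/1227953018110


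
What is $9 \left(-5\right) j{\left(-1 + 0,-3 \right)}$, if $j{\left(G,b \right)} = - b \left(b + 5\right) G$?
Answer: $270$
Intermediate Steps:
$j{\left(G,b \right)} = - G b \left(5 + b\right)$ ($j{\left(G,b \right)} = - b \left(5 + b\right) G = - G b \left(5 + b\right)$)
$9 \left(-5\right) j{\left(-1 + 0,-3 \right)} = 9 \left(-5\right) \left(\left(-1\right) \left(-1 + 0\right) \left(-3\right) \left(5 - 3\right)\right) = - 45 \left(\left(-1\right) \left(-1\right) \left(-3\right) 2\right) = \left(-45\right) \left(-6\right) = 270$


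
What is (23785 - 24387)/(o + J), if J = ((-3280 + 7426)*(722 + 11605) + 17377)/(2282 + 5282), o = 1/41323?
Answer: -6069852824/68149783871 ≈ -0.089066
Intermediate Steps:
o = 1/41323 ≈ 2.4200e-5
J = 51125119/7564 (J = (4146*12327 + 17377)/7564 = (51107742 + 17377)*(1/7564) = 51125119*(1/7564) = 51125119/7564 ≈ 6759.0)
(23785 - 24387)/(o + J) = (23785 - 24387)/(1/41323 + 51125119/7564) = -602/68149783871/10082812 = -602*10082812/68149783871 = -6069852824/68149783871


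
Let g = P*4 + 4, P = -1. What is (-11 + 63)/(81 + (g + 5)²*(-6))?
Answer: -52/69 ≈ -0.75362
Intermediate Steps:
g = 0 (g = -1*4 + 4 = -4 + 4 = 0)
(-11 + 63)/(81 + (g + 5)²*(-6)) = (-11 + 63)/(81 + (0 + 5)²*(-6)) = 52/(81 + 5²*(-6)) = 52/(81 + 25*(-6)) = 52/(81 - 150) = 52/(-69) = 52*(-1/69) = -52/69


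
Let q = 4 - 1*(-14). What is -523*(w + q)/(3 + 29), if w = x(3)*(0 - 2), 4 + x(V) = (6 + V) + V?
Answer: -523/16 ≈ -32.688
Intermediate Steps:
q = 18 (q = 4 + 14 = 18)
x(V) = 2 + 2*V (x(V) = -4 + ((6 + V) + V) = -4 + (6 + 2*V) = 2 + 2*V)
w = -16 (w = (2 + 2*3)*(0 - 2) = (2 + 6)*(-2) = 8*(-2) = -16)
-523*(w + q)/(3 + 29) = -523*(-16 + 18)/(3 + 29) = -1046/32 = -523*1/16 = -523/16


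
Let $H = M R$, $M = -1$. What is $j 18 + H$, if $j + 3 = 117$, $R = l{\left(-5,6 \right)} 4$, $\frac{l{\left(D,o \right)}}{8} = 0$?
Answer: $2052$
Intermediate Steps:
$l{\left(D,o \right)} = 0$ ($l{\left(D,o \right)} = 8 \cdot 0 = 0$)
$R = 0$ ($R = 0 \cdot 4 = 0$)
$j = 114$ ($j = -3 + 117 = 114$)
$H = 0$ ($H = \left(-1\right) 0 = 0$)
$j 18 + H = 114 \cdot 18 + 0 = 2052 + 0 = 2052$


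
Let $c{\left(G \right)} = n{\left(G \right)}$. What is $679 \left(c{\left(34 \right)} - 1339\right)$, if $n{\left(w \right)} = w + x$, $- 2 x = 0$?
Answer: $-886095$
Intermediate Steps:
$x = 0$ ($x = \left(- \frac{1}{2}\right) 0 = 0$)
$n{\left(w \right)} = w$ ($n{\left(w \right)} = w + 0 = w$)
$c{\left(G \right)} = G$
$679 \left(c{\left(34 \right)} - 1339\right) = 679 \left(34 - 1339\right) = 679 \left(-1305\right) = -886095$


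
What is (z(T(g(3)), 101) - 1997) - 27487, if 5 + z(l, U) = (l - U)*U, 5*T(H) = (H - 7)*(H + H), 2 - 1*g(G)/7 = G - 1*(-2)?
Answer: -79674/5 ≈ -15935.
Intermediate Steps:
g(G) = -7*G (g(G) = 14 - 7*(G - 1*(-2)) = 14 - 7*(G + 2) = 14 - 7*(2 + G) = 14 + (-14 - 7*G) = -7*G)
T(H) = 2*H*(-7 + H)/5 (T(H) = ((H - 7)*(H + H))/5 = ((-7 + H)*(2*H))/5 = (2*H*(-7 + H))/5 = 2*H*(-7 + H)/5)
z(l, U) = -5 + U*(l - U) (z(l, U) = -5 + (l - U)*U = -5 + U*(l - U))
(z(T(g(3)), 101) - 1997) - 27487 = ((-5 - 1*101² + 101*(2*(-7*3)*(-7 - 7*3)/5)) - 1997) - 27487 = ((-5 - 1*10201 + 101*((⅖)*(-21)*(-7 - 21))) - 1997) - 27487 = ((-5 - 10201 + 101*((⅖)*(-21)*(-28))) - 1997) - 27487 = ((-5 - 10201 + 101*(1176/5)) - 1997) - 27487 = ((-5 - 10201 + 118776/5) - 1997) - 27487 = (67746/5 - 1997) - 27487 = 57761/5 - 27487 = -79674/5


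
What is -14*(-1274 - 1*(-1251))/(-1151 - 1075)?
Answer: -23/159 ≈ -0.14465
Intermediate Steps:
-14*(-1274 - 1*(-1251))/(-1151 - 1075) = -14*(-1274 + 1251)/(-2226) = -(-322)*(-1)/2226 = -14*23/2226 = -23/159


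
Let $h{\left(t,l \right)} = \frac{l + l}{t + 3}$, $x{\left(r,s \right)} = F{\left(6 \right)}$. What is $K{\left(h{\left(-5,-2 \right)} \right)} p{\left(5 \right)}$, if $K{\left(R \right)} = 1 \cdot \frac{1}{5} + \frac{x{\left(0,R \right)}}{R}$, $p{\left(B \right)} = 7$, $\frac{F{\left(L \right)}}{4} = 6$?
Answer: $\frac{427}{5} \approx 85.4$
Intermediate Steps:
$F{\left(L \right)} = 24$ ($F{\left(L \right)} = 4 \cdot 6 = 24$)
$x{\left(r,s \right)} = 24$
$h{\left(t,l \right)} = \frac{2 l}{3 + t}$
$K{\left(R \right)} = \frac{1}{5} + \frac{24}{R}$ ($K{\left(R \right)} = 1 \cdot \frac{1}{5} + \frac{24}{R} = \frac{1}{5} + \frac{24}{R}$)
$K{\left(h{\left(-5,-2 \right)} \right)} p{\left(5 \right)} = \frac{120 + 2 \left(-2\right) \frac{1}{3 - 5}}{5 \cdot 2 \left(-2\right) \frac{1}{3 - 5}} \cdot 7 = \frac{120 + 2 \left(-2\right) \frac{1}{-2}}{5 \cdot 2 \left(-2\right) \frac{1}{-2}} \cdot 7 = \frac{120 + 2 \left(-2\right) \left(- \frac{1}{2}\right)}{5 \cdot 2 \left(-2\right) \left(- \frac{1}{2}\right)} 7 = \frac{120 + 2}{5 \cdot 2} \cdot 7 = \frac{1}{5} \cdot \frac{1}{2} \cdot 122 \cdot 7 = \frac{61}{5} \cdot 7 = \frac{427}{5}$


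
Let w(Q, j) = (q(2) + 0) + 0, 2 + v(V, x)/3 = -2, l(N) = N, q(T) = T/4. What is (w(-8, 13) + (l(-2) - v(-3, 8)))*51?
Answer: 1071/2 ≈ 535.50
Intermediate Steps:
q(T) = T/4 (q(T) = T*(1/4) = T/4)
v(V, x) = -12 (v(V, x) = -6 + 3*(-2) = -6 - 6 = -12)
w(Q, j) = 1/2 (w(Q, j) = ((1/4)*2 + 0) + 0 = (1/2 + 0) + 0 = 1/2 + 0 = 1/2)
(w(-8, 13) + (l(-2) - v(-3, 8)))*51 = (1/2 + (-2 - 1*(-12)))*51 = (1/2 + (-2 + 12))*51 = (1/2 + 10)*51 = (21/2)*51 = 1071/2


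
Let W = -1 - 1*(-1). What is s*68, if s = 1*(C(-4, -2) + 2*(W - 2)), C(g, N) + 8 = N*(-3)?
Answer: -408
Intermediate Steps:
W = 0 (W = -1 + 1 = 0)
C(g, N) = -8 - 3*N (C(g, N) = -8 + N*(-3) = -8 - 3*N)
s = -6 (s = 1*((-8 - 3*(-2)) + 2*(0 - 2)) = 1*((-8 + 6) + 2*(-2)) = 1*(-2 - 4) = 1*(-6) = -6)
s*68 = -6*68 = -408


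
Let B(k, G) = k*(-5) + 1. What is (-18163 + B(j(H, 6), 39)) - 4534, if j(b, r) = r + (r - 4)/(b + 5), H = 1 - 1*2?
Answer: -45457/2 ≈ -22729.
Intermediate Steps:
H = -1 (H = 1 - 2 = -1)
j(b, r) = r + (-4 + r)/(5 + b)
B(k, G) = 1 - 5*k (B(k, G) = -5*k + 1 = 1 - 5*k)
(-18163 + B(j(H, 6), 39)) - 4534 = (-18163 + (1 - 5*(-4 + 6*6 - 1*6)/(5 - 1))) - 4534 = (-18163 + (1 - 5*(-4 + 36 - 6)/4)) - 4534 = (-18163 + (1 - 5*26/4)) - 4534 = (-18163 + (1 - 5*13/2)) - 4534 = (-18163 + (1 - 65/2)) - 4534 = (-18163 - 63/2) - 4534 = -36389/2 - 4534 = -45457/2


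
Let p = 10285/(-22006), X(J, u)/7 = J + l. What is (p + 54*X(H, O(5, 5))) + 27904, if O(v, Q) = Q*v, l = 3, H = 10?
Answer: 722182623/22006 ≈ 32818.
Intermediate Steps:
X(J, u) = 21 + 7*J (X(J, u) = 7*(J + 3) = 7*(3 + J) = 21 + 7*J)
p = -10285/22006 (p = 10285*(-1/22006) = -10285/22006 ≈ -0.46737)
(p + 54*X(H, O(5, 5))) + 27904 = (-10285/22006 + 54*(21 + 7*10)) + 27904 = (-10285/22006 + 54*(21 + 70)) + 27904 = (-10285/22006 + 54*91) + 27904 = (-10285/22006 + 4914) + 27904 = 108127199/22006 + 27904 = 722182623/22006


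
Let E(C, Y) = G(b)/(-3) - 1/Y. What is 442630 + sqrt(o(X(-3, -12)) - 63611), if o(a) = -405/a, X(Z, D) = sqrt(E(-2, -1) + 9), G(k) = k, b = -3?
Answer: 442630 + sqrt(-7696931 - 4455*sqrt(11))/11 ≈ 4.4263e+5 + 252.45*I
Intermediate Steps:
E(C, Y) = 1 - 1/Y (E(C, Y) = -3/(-3) - 1/Y = -3*(-1/3) - 1/Y = 1 - 1/Y)
X(Z, D) = sqrt(11) (X(Z, D) = sqrt((-1 - 1)/(-1) + 9) = sqrt(-1*(-2) + 9) = sqrt(2 + 9) = sqrt(11))
442630 + sqrt(o(X(-3, -12)) - 63611) = 442630 + sqrt(-405*sqrt(11)/11 - 63611) = 442630 + sqrt(-63611 - 405*sqrt(11)/11)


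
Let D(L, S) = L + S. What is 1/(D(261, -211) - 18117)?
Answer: -1/18067 ≈ -5.5350e-5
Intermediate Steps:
1/(D(261, -211) - 18117) = 1/((261 - 211) - 18117) = 1/(50 - 18117) = 1/(-18067) = -1/18067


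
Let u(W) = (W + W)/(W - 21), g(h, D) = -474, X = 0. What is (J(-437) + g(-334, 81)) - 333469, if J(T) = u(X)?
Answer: -333943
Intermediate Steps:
u(W) = 2*W/(-21 + W) (u(W) = (2*W)/(-21 + W) = 2*W/(-21 + W))
J(T) = 0 (J(T) = 2*0/(-21 + 0) = 2*0/(-21) = 2*0*(-1/21) = 0)
(J(-437) + g(-334, 81)) - 333469 = (0 - 474) - 333469 = -474 - 333469 = -333943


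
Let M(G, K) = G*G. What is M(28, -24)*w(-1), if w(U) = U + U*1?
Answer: -1568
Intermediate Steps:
w(U) = 2*U (w(U) = U + U = 2*U)
M(G, K) = G²
M(28, -24)*w(-1) = 28²*(2*(-1)) = 784*(-2) = -1568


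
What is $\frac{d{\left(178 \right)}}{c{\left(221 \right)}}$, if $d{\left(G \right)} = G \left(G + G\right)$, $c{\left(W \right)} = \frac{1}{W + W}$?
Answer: $28008656$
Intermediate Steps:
$c{\left(W \right)} = \frac{1}{2 W}$
$d{\left(G \right)} = 2 G^{2}$ ($d{\left(G \right)} = G 2 G = 2 G^{2}$)
$\frac{d{\left(178 \right)}}{c{\left(221 \right)}} = \frac{2 \cdot 178^{2}}{\frac{1}{2} \cdot \frac{1}{221}} = \frac{2 \cdot 31684}{\frac{1}{2} \cdot \frac{1}{221}} = 63368 \frac{1}{\frac{1}{442}} = 63368 \cdot 442 = 28008656$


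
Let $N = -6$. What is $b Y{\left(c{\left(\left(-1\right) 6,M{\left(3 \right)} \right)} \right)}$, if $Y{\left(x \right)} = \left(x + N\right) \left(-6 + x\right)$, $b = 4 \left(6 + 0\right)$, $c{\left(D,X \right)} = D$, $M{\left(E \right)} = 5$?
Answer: $3456$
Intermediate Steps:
$b = 24$ ($b = 4 \cdot 6 = 24$)
$Y{\left(x \right)} = \left(-6 + x\right)^{2}$ ($Y{\left(x \right)} = \left(x - 6\right) \left(-6 + x\right) = \left(-6 + x\right) \left(-6 + x\right) = \left(-6 + x\right)^{2}$)
$b Y{\left(c{\left(\left(-1\right) 6,M{\left(3 \right)} \right)} \right)} = 24 \left(36 + \left(\left(-1\right) 6\right)^{2} - 12 \left(\left(-1\right) 6\right)\right) = 24 \left(36 + \left(-6\right)^{2} - -72\right) = 24 \left(36 + 36 + 72\right) = 24 \cdot 144 = 3456$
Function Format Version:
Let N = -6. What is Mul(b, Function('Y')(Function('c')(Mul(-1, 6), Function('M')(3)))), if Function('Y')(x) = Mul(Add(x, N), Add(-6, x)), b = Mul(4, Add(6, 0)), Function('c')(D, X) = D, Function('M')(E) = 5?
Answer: 3456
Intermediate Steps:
b = 24 (b = Mul(4, 6) = 24)
Function('Y')(x) = Pow(Add(-6, x), 2) (Function('Y')(x) = Mul(Add(x, -6), Add(-6, x)) = Mul(Add(-6, x), Add(-6, x)) = Pow(Add(-6, x), 2))
Mul(b, Function('Y')(Function('c')(Mul(-1, 6), Function('M')(3)))) = Mul(24, Add(36, Pow(Mul(-1, 6), 2), Mul(-12, Mul(-1, 6)))) = Mul(24, Add(36, Pow(-6, 2), Mul(-12, -6))) = Mul(24, Add(36, 36, 72)) = Mul(24, 144) = 3456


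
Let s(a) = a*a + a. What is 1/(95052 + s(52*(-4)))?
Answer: 1/138108 ≈ 7.2407e-6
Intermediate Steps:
s(a) = a + a**2 (s(a) = a**2 + a = a + a**2)
1/(95052 + s(52*(-4))) = 1/(95052 + (52*(-4))*(1 + 52*(-4))) = 1/(95052 - 208*(1 - 208)) = 1/(95052 - 208*(-207)) = 1/(95052 + 43056) = 1/138108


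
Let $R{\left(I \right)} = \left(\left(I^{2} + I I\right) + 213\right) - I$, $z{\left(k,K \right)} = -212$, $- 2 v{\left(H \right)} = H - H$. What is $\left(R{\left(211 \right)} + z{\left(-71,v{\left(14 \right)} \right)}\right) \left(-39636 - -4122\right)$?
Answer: $-3154779648$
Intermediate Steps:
$v{\left(H \right)} = 0$ ($v{\left(H \right)} = - \frac{H - H}{2} = \left(- \frac{1}{2}\right) 0 = 0$)
$R{\left(I \right)} = 213 - I + 2 I^{2}$ ($R{\left(I \right)} = \left(\left(I^{2} + I^{2}\right) + 213\right) - I = \left(2 I^{2} + 213\right) - I = \left(213 + 2 I^{2}\right) - I = 213 - I + 2 I^{2}$)
$\left(R{\left(211 \right)} + z{\left(-71,v{\left(14 \right)} \right)}\right) \left(-39636 - -4122\right) = \left(\left(213 - 211 + 2 \cdot 211^{2}\right) - 212\right) \left(-39636 - -4122\right) = \left(\left(213 - 211 + 2 \cdot 44521\right) - 212\right) \left(-39636 + 4122\right) = \left(\left(213 - 211 + 89042\right) - 212\right) \left(-35514\right) = \left(89044 - 212\right) \left(-35514\right) = 88832 \left(-35514\right) = -3154779648$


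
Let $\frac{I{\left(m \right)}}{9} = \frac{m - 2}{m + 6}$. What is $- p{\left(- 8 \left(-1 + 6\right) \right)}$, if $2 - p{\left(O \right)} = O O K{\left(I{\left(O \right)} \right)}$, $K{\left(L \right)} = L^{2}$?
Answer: $\frac{57153022}{289} \approx 1.9776 \cdot 10^{5}$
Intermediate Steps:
$I{\left(m \right)} = \frac{9 \left(-2 + m\right)}{6 + m}$ ($I{\left(m \right)} = 9 \frac{m - 2}{m + 6} = 9 \frac{-2 + m}{6 + m} = \frac{9 \left(-2 + m\right)}{6 + m}$)
$p{\left(O \right)} = 2 - \frac{81 O^{2} \left(-2 + O\right)^{2}}{\left(6 + O\right)^{2}}$ ($p{\left(O \right)} = 2 - O O \left(\frac{9 \left(-2 + O\right)}{6 + O}\right)^{2} = 2 - O^{2} \frac{81 \left(-2 + O\right)^{2}}{\left(6 + O\right)^{2}} = 2 - \frac{81 O^{2} \left(-2 + O\right)^{2}}{\left(6 + O\right)^{2}}$)
$- p{\left(- 8 \left(-1 + 6\right) \right)} = - (2 - \frac{81 \left(- 8 \left(-1 + 6\right)\right)^{2} \left(-2 - 8 \left(-1 + 6\right)\right)^{2}}{\left(6 - 8 \left(-1 + 6\right)\right)^{2}}) = - (2 - \frac{81 \left(\left(-8\right) 5\right)^{2} \left(-2 - 40\right)^{2}}{\left(6 - 40\right)^{2}}) = - (2 - \frac{81 \left(-40\right)^{2} \left(-2 - 40\right)^{2}}{\left(6 - 40\right)^{2}}) = - (2 - \frac{129600 \left(-42\right)^{2}}{1156}) = - (2 - 129600 \cdot 1764 \cdot \frac{1}{1156}) = - (2 - \frac{57153600}{289}) = \left(-1\right) \left(- \frac{57153022}{289}\right) = \frac{57153022}{289}$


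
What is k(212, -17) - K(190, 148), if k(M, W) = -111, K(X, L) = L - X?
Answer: -69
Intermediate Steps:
k(212, -17) - K(190, 148) = -111 - (148 - 1*190) = -111 - (148 - 190) = -111 - 1*(-42) = -111 + 42 = -69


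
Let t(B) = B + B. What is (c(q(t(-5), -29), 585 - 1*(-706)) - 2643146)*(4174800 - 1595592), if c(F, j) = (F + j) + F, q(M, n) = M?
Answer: -6813945135000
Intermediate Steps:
t(B) = 2*B
c(F, j) = j + 2*F
(c(q(t(-5), -29), 585 - 1*(-706)) - 2643146)*(4174800 - 1595592) = (((585 - 1*(-706)) + 2*(2*(-5))) - 2643146)*(4174800 - 1595592) = (((585 + 706) + 2*(-10)) - 2643146)*2579208 = ((1291 - 20) - 2643146)*2579208 = (1271 - 2643146)*2579208 = -2641875*2579208 = -6813945135000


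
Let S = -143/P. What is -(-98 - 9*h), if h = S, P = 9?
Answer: -45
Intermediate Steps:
S = -143/9 ≈ -15.889
h = -143/9 ≈ -15.889
-(-98 - 9*h) = -(-98 - 9*(-143/9)) = -(-98 + 143) = -1*45 = -45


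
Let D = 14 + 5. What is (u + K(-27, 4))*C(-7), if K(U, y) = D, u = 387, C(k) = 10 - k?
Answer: 6902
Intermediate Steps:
D = 19
K(U, y) = 19
(u + K(-27, 4))*C(-7) = (387 + 19)*(10 - 1*(-7)) = 406*(10 + 7) = 406*17 = 6902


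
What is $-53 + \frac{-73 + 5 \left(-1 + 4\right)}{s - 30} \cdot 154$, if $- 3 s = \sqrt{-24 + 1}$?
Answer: $\frac{1981121}{8123} - \frac{26796 i \sqrt{23}}{8123} \approx 243.89 - 15.82 i$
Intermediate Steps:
$s = - \frac{i \sqrt{23}}{3}$ ($s = - \frac{\sqrt{-24 + 1}}{3} = - \frac{\sqrt{-23}}{3} = - \frac{i \sqrt{23}}{3} \approx - 1.5986 i$)
$-53 + \frac{-73 + 5 \left(-1 + 4\right)}{s - 30} \cdot 154 = -53 + \frac{-73 + 5 \left(-1 + 4\right)}{- \frac{i \sqrt{23}}{3} - 30} \cdot 154 = -53 + \frac{-73 + 5 \cdot 3}{-30 - \frac{i \sqrt{23}}{3}} \cdot 154 = -53 + \frac{-73 + 15}{-30 - \frac{i \sqrt{23}}{3}} \cdot 154 = -53 + - \frac{58}{-30 - \frac{i \sqrt{23}}{3}} \cdot 154 = -53 - \frac{8932}{-30 - \frac{i \sqrt{23}}{3}}$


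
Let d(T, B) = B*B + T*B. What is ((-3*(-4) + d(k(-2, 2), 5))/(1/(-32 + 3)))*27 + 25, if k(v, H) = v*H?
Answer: -13286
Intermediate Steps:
k(v, H) = H*v
d(T, B) = B**2 + B*T
((-3*(-4) + d(k(-2, 2), 5))/(1/(-32 + 3)))*27 + 25 = ((-3*(-4) + 5*(5 + 2*(-2)))/(1/(-32 + 3)))*27 + 25 = ((12 + 5*(5 - 4))/(1/(-29)))*27 + 25 = ((12 + 5*1)/(-1/29))*27 + 25 = ((12 + 5)*(-29))*27 + 25 = (17*(-29))*27 + 25 = -493*27 + 25 = -13311 + 25 = -13286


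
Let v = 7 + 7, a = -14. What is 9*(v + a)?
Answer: 0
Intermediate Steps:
v = 14
9*(v + a) = 9*(14 - 14) = 9*0 = 0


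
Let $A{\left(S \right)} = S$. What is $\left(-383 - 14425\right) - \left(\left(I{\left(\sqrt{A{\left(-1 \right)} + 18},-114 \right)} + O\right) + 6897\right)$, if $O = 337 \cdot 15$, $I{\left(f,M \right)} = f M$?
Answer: $-26760 + 114 \sqrt{17} \approx -26290.0$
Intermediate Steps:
$I{\left(f,M \right)} = M f$
$O = 5055$
$\left(-383 - 14425\right) - \left(\left(I{\left(\sqrt{A{\left(-1 \right)} + 18},-114 \right)} + O\right) + 6897\right) = \left(-383 - 14425\right) - \left(\left(- 114 \sqrt{-1 + 18} + 5055\right) + 6897\right) = -14808 - \left(\left(- 114 \sqrt{17} + 5055\right) + 6897\right) = -14808 - \left(\left(5055 - 114 \sqrt{17}\right) + 6897\right) = -14808 - \left(11952 - 114 \sqrt{17}\right) = -26760 + 114 \sqrt{17}$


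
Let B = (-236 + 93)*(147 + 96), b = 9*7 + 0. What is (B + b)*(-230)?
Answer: 7977780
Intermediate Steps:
b = 63 (b = 63 + 0 = 63)
B = -34749 (B = -143*243 = -34749)
(B + b)*(-230) = (-34749 + 63)*(-230) = -34686*(-230) = 7977780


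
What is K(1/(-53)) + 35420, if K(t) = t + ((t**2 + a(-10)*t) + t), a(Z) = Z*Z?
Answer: 99489375/2809 ≈ 35418.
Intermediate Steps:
a(Z) = Z**2
K(t) = t**2 + 102*t (K(t) = t + ((t**2 + (-10)**2*t) + t) = t + ((t**2 + 100*t) + t) = t + (t**2 + 101*t) = t**2 + 102*t)
K(1/(-53)) + 35420 = (102 + 1/(-53))/(-53) + 35420 = -(102 - 1/53)/53 + 35420 = -1/53*5405/53 + 35420 = -5405/2809 + 35420 = 99489375/2809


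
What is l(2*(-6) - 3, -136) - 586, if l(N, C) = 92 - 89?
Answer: -583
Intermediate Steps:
l(N, C) = 3
l(2*(-6) - 3, -136) - 586 = 3 - 586 = -583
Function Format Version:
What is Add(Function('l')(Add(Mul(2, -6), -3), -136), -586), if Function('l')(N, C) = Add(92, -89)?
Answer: -583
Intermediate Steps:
Function('l')(N, C) = 3
Add(Function('l')(Add(Mul(2, -6), -3), -136), -586) = Add(3, -586) = -583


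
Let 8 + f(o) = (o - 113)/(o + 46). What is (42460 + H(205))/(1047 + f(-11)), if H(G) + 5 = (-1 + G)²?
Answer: 2942485/36241 ≈ 81.192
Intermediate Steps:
f(o) = -8 + (-113 + o)/(46 + o) (f(o) = -8 + (o - 113)/(o + 46) = -8 + (-113 + o)/(46 + o))
H(G) = -5 + (-1 + G)²
(42460 + H(205))/(1047 + f(-11)) = (42460 + (-5 + (-1 + 205)²))/(1047 + (-481 - 7*(-11))/(46 - 11)) = (42460 + (-5 + 204²))/(1047 + (-481 + 77)/35) = (42460 + (-5 + 41616))/(1047 + (1/35)*(-404)) = (42460 + 41611)/(1047 - 404/35) = 84071/(36241/35) = 84071*(35/36241) = 2942485/36241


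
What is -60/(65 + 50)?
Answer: -12/23 ≈ -0.52174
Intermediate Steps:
-60/(65 + 50) = -60/115 = -60*1/115 = -12/23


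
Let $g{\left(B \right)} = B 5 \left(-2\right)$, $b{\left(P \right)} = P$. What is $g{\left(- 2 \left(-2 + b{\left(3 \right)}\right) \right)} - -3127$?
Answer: $3147$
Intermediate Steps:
$g{\left(B \right)} = - 10 B$ ($g{\left(B \right)} = 5 B \left(-2\right) = - 10 B$)
$g{\left(- 2 \left(-2 + b{\left(3 \right)}\right) \right)} - -3127 = - 10 \left(- 2 \left(-2 + 3\right)\right) - -3127 = - 10 \left(\left(-2\right) 1\right) + 3127 = \left(-10\right) \left(-2\right) + 3127 = 20 + 3127 = 3147$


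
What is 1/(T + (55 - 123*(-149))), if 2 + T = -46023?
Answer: -1/27643 ≈ -3.6176e-5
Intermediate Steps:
T = -46025 (T = -2 - 46023 = -46025)
1/(T + (55 - 123*(-149))) = 1/(-46025 + (55 - 123*(-149))) = 1/(-46025 + (55 + 18327)) = 1/(-46025 + 18382) = 1/(-27643) = -1/27643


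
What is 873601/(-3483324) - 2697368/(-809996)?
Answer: 2172048343909/705369626676 ≈ 3.0793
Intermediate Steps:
873601/(-3483324) - 2697368/(-809996) = 873601*(-1/3483324) - 2697368*(-1/809996) = -873601/3483324 + 674342/202499 = 2172048343909/705369626676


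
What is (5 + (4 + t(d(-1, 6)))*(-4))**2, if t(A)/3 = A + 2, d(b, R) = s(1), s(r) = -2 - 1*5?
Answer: 2401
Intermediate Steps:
s(r) = -7 (s(r) = -2 - 5 = -7)
d(b, R) = -7
t(A) = 6 + 3*A (t(A) = 3*(A + 2) = 3*(2 + A) = 6 + 3*A)
(5 + (4 + t(d(-1, 6)))*(-4))**2 = (5 + (4 + (6 + 3*(-7)))*(-4))**2 = (5 + (4 + (6 - 21))*(-4))**2 = (5 + (4 - 15)*(-4))**2 = (5 - 11*(-4))**2 = (5 + 44)**2 = 49**2 = 2401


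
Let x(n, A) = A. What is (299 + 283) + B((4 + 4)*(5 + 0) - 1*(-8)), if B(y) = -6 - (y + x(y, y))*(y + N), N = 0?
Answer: -4032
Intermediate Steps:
B(y) = -6 - 2*y² (B(y) = -6 - (y + y)*(y + 0) = -6 - 2*y*y = -6 - 2*y²)
(299 + 283) + B((4 + 4)*(5 + 0) - 1*(-8)) = (299 + 283) + (-6 - 2*((4 + 4)*(5 + 0) - 1*(-8))²) = 582 + (-6 - 2*(8*5 + 8)²) = 582 + (-6 - 2*(40 + 8)²) = 582 + (-6 - 2*48²) = 582 + (-6 - 2*2304) = 582 + (-6 - 4608) = 582 - 4614 = -4032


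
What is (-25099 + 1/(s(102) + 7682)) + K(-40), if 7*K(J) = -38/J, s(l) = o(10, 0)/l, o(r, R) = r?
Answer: -1376677216727/54850180 ≈ -25099.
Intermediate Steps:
s(l) = 10/l
K(J) = -38/(7*J) (K(J) = (-38/J)/7 = -38/(7*J))
(-25099 + 1/(s(102) + 7682)) + K(-40) = (-25099 + 1/(10/102 + 7682)) - 38/7/(-40) = (-25099 + 1/(10*(1/102) + 7682)) - 38/7*(-1/40) = (-25099 + 1/(5/51 + 7682)) + 19/140 = (-25099 + 1/(391787/51)) + 19/140 = (-25099 + 51/391787) + 19/140 = -9833461862/391787 + 19/140 = -1376677216727/54850180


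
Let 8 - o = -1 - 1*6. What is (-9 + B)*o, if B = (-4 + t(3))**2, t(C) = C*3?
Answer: 240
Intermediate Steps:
t(C) = 3*C
o = 15 (o = 8 - (-1 - 1*6) = 8 - (-1 - 6) = 8 - 1*(-7) = 8 + 7 = 15)
B = 25 (B = (-4 + 3*3)**2 = (-4 + 9)**2 = 5**2 = 25)
(-9 + B)*o = (-9 + 25)*15 = 16*15 = 240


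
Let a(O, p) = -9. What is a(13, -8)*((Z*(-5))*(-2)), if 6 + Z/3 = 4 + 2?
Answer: 0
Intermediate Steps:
Z = 0 (Z = -18 + 3*(4 + 2) = -18 + 3*6 = -18 + 18 = 0)
a(13, -8)*((Z*(-5))*(-2)) = -9*0*(-5)*(-2) = -0*(-2) = -9*0 = 0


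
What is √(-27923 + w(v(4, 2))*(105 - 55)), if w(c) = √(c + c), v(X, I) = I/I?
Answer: √(-27923 + 50*√2) ≈ 166.89*I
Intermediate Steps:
v(X, I) = 1
w(c) = √2*√c (w(c) = √(2*c) = √2*√c)
√(-27923 + w(v(4, 2))*(105 - 55)) = √(-27923 + (√2*√1)*(105 - 55)) = √(-27923 + (√2*1)*50) = √(-27923 + √2*50) = √(-27923 + 50*√2)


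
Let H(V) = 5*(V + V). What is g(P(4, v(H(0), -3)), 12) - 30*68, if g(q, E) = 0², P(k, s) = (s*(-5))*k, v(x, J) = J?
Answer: -2040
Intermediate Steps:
H(V) = 10*V (H(V) = 5*(2*V) = 10*V)
P(k, s) = -5*k*s (P(k, s) = (-5*s)*k = -5*k*s)
g(q, E) = 0
g(P(4, v(H(0), -3)), 12) - 30*68 = 0 - 30*68 = 0 - 2040 = -2040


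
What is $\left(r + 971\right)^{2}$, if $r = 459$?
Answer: $2044900$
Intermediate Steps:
$\left(r + 971\right)^{2} = \left(459 + 971\right)^{2} = 1430^{2} = 2044900$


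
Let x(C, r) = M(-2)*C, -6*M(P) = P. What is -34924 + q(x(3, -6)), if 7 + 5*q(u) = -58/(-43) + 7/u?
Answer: -7508602/215 ≈ -34924.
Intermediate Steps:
M(P) = -P/6
x(C, r) = C/3 (x(C, r) = (-1/6*(-2))*C = C/3)
q(u) = -243/215 + 7/(5*u) (q(u) = -7/5 + (-58/(-43) + 7/u)/5 = -7/5 + (-58*(-1/43) + 7/u)/5 = -7/5 + (58/43 + 7/u)/5 = -7/5 + (58/215 + 7/(5*u)) = -243/215 + 7/(5*u))
-34924 + q(x(3, -6)) = -34924 + (301 - 81*3)/(215*(((1/3)*3))) = -34924 + (1/215)*(301 - 243*1)/1 = -34924 + (1/215)*1*(301 - 243) = -34924 + (1/215)*1*58 = -34924 + 58/215 = -7508602/215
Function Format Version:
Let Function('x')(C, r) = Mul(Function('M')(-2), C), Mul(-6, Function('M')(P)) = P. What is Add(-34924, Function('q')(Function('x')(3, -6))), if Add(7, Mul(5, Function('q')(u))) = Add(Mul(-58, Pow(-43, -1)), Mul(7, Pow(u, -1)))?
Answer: Rational(-7508602, 215) ≈ -34924.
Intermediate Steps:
Function('M')(P) = Mul(Rational(-1, 6), P)
Function('x')(C, r) = Mul(Rational(1, 3), C) (Function('x')(C, r) = Mul(Mul(Rational(-1, 6), -2), C) = Mul(Rational(1, 3), C))
Function('q')(u) = Add(Rational(-243, 215), Mul(Rational(7, 5), Pow(u, -1))) (Function('q')(u) = Add(Rational(-7, 5), Mul(Rational(1, 5), Add(Mul(-58, Pow(-43, -1)), Mul(7, Pow(u, -1))))) = Add(Rational(-7, 5), Mul(Rational(1, 5), Add(Mul(-58, Rational(-1, 43)), Mul(7, Pow(u, -1))))) = Add(Rational(-7, 5), Mul(Rational(1, 5), Add(Rational(58, 43), Mul(7, Pow(u, -1))))) = Add(Rational(-7, 5), Add(Rational(58, 215), Mul(Rational(7, 5), Pow(u, -1)))) = Add(Rational(-243, 215), Mul(Rational(7, 5), Pow(u, -1))))
Add(-34924, Function('q')(Function('x')(3, -6))) = Add(-34924, Mul(Rational(1, 215), Pow(Mul(Rational(1, 3), 3), -1), Add(301, Mul(-243, Mul(Rational(1, 3), 3))))) = Add(-34924, Mul(Rational(1, 215), Pow(1, -1), Add(301, Mul(-243, 1)))) = Add(-34924, Mul(Rational(1, 215), 1, Add(301, -243))) = Add(-34924, Mul(Rational(1, 215), 1, 58)) = Add(-34924, Rational(58, 215)) = Rational(-7508602, 215)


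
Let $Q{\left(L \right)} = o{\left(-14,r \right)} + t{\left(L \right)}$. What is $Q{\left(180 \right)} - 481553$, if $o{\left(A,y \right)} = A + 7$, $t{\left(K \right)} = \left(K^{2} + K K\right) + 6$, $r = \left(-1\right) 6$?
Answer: $-416754$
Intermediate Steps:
$r = -6$
$t{\left(K \right)} = 6 + 2 K^{2}$ ($t{\left(K \right)} = \left(K^{2} + K^{2}\right) + 6 = 2 K^{2} + 6 = 6 + 2 K^{2}$)
$o{\left(A,y \right)} = 7 + A$
$Q{\left(L \right)} = -1 + 2 L^{2}$ ($Q{\left(L \right)} = \left(7 - 14\right) + \left(6 + 2 L^{2}\right) = -7 + \left(6 + 2 L^{2}\right) = -1 + 2 L^{2}$)
$Q{\left(180 \right)} - 481553 = \left(-1 + 2 \cdot 180^{2}\right) - 481553 = \left(-1 + 2 \cdot 32400\right) - 481553 = \left(-1 + 64800\right) - 481553 = 64799 - 481553 = -416754$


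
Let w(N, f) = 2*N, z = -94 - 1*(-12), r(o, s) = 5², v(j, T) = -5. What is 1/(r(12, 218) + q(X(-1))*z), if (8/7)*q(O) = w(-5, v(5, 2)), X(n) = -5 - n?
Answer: 2/1485 ≈ 0.0013468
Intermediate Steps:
r(o, s) = 25
z = -82 (z = -94 + 12 = -82)
q(O) = -35/4 (q(O) = 7*(2*(-5))/8 = (7/8)*(-10) = -35/4)
1/(r(12, 218) + q(X(-1))*z) = 1/(25 - 35/4*(-82)) = 1/(25 + 1435/2) = 1/(1485/2) = 2/1485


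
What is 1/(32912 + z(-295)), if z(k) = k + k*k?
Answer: 1/119642 ≈ 8.3583e-6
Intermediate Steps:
z(k) = k + k²
1/(32912 + z(-295)) = 1/(32912 - 295*(1 - 295)) = 1/(32912 - 295*(-294)) = 1/(32912 + 86730) = 1/119642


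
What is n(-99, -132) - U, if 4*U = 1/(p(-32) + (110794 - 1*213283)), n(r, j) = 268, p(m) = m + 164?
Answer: 109726705/409428 ≈ 268.00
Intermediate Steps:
p(m) = 164 + m
U = -1/409428 (U = 1/(4*((164 - 32) + (110794 - 1*213283))) = 1/(4*(132 + (110794 - 213283))) = 1/(4*(132 - 102489)) = (¼)/(-102357) = (¼)*(-1/102357) = -1/409428 ≈ -2.4424e-6)
n(-99, -132) - U = 268 - 1*(-1/409428) = 268 + 1/409428 = 109726705/409428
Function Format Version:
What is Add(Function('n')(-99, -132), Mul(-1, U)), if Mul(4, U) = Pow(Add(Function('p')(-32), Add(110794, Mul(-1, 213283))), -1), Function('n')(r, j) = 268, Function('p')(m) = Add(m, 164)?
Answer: Rational(109726705, 409428) ≈ 268.00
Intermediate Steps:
Function('p')(m) = Add(164, m)
U = Rational(-1, 409428) (U = Mul(Rational(1, 4), Pow(Add(Add(164, -32), Add(110794, Mul(-1, 213283))), -1)) = Mul(Rational(1, 4), Pow(Add(132, Add(110794, -213283)), -1)) = Mul(Rational(1, 4), Pow(Add(132, -102489), -1)) = Mul(Rational(1, 4), Pow(-102357, -1)) = Mul(Rational(1, 4), Rational(-1, 102357)) = Rational(-1, 409428) ≈ -2.4424e-6)
Add(Function('n')(-99, -132), Mul(-1, U)) = Add(268, Mul(-1, Rational(-1, 409428))) = Add(268, Rational(1, 409428)) = Rational(109726705, 409428)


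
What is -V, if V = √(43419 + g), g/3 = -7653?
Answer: -2*√5115 ≈ -143.04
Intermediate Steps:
g = -22959 (g = 3*(-7653) = -22959)
V = 2*√5115 (V = √(43419 - 22959) = √20460 = 2*√5115 ≈ 143.04)
-V = -2*√5115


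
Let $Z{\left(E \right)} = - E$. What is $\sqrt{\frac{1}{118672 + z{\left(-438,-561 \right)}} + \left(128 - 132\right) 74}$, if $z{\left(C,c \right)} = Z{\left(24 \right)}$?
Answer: $\frac{i \sqrt{1041723715234}}{59324} \approx 17.205 i$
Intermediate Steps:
$z{\left(C,c \right)} = -24$ ($z{\left(C,c \right)} = \left(-1\right) 24 = -24$)
$\sqrt{\frac{1}{118672 + z{\left(-438,-561 \right)}} + \left(128 - 132\right) 74} = \sqrt{\frac{1}{118672 - 24} + \left(128 - 132\right) 74} = \sqrt{\frac{1}{118648} - 296} = \sqrt{- \frac{35119807}{118648}} = \frac{i \sqrt{1041723715234}}{59324}$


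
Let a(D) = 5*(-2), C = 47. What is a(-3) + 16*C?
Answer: 742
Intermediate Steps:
a(D) = -10
a(-3) + 16*C = -10 + 16*47 = -10 + 752 = 742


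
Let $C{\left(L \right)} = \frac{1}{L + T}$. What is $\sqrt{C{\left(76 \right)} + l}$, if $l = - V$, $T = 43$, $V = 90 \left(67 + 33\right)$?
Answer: $\frac{i \sqrt{127448881}}{119} \approx 94.868 i$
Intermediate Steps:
$V = 9000$ ($V = 90 \cdot 100 = 9000$)
$C{\left(L \right)} = \frac{1}{43 + L}$ ($C{\left(L \right)} = \frac{1}{L + 43} = \frac{1}{43 + L}$)
$l = -9000$ ($l = \left(-1\right) 9000 = -9000$)
$\sqrt{C{\left(76 \right)} + l} = \sqrt{\frac{1}{43 + 76} - 9000} = \sqrt{\frac{1}{119} - 9000} = \sqrt{- \frac{1070999}{119}} = \frac{i \sqrt{127448881}}{119}$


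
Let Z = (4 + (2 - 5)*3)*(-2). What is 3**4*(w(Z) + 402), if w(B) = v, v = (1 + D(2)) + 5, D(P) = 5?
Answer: 33453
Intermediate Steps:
Z = 10 (Z = (4 - 3*3)*(-2) = (4 - 9)*(-2) = -5*(-2) = 10)
v = 11 (v = (1 + 5) + 5 = 6 + 5 = 11)
w(B) = 11
3**4*(w(Z) + 402) = 3**4*(11 + 402) = 81*413 = 33453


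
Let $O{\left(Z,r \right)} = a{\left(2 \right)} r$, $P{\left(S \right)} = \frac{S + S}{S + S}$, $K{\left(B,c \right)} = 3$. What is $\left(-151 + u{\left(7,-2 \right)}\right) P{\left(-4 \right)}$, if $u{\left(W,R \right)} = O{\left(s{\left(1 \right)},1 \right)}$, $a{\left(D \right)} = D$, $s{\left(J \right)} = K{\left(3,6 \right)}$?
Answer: $-149$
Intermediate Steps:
$s{\left(J \right)} = 3$
$P{\left(S \right)} = 1$ ($P{\left(S \right)} = \frac{2 S}{2 S} = 2 S \frac{1}{2 S} = 1$)
$O{\left(Z,r \right)} = 2 r$
$u{\left(W,R \right)} = 2$ ($u{\left(W,R \right)} = 2 \cdot 1 = 2$)
$\left(-151 + u{\left(7,-2 \right)}\right) P{\left(-4 \right)} = \left(-151 + 2\right) 1 = \left(-149\right) 1 = -149$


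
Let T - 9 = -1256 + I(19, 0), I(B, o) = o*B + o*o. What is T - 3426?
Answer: -4673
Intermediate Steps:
I(B, o) = o² + B*o (I(B, o) = B*o + o² = o² + B*o)
T = -1247 (T = 9 + (-1256 + 0*(19 + 0)) = 9 + (-1256 + 0*19) = 9 + (-1256 + 0) = 9 - 1256 = -1247)
T - 3426 = -1247 - 3426 = -4673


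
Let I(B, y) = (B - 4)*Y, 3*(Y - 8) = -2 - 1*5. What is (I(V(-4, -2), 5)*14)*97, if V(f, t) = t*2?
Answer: -184688/3 ≈ -61563.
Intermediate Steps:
Y = 17/3 (Y = 8 + (-2 - 1*5)/3 = 8 + (-2 - 5)/3 = 8 + (⅓)*(-7) = 8 - 7/3 = 17/3 ≈ 5.6667)
V(f, t) = 2*t
I(B, y) = -68/3 + 17*B/3 (I(B, y) = (B - 4)*(17/3) = (-4 + B)*(17/3) = -68/3 + 17*B/3)
(I(V(-4, -2), 5)*14)*97 = ((-68/3 + 17*(2*(-2))/3)*14)*97 = ((-68/3 + (17/3)*(-4))*14)*97 = ((-68/3 - 68/3)*14)*97 = -136/3*14*97 = -1904/3*97 = -184688/3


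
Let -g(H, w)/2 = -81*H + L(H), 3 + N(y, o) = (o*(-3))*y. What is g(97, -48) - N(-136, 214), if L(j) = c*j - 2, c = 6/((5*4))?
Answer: -358246/5 ≈ -71649.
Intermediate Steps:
c = 3/10 (c = 6/20 = 6*(1/20) = 3/10 ≈ 0.30000)
N(y, o) = -3 - 3*o*y (N(y, o) = -3 + (o*(-3))*y = -3 + (-3*o)*y = -3 - 3*o*y)
L(j) = -2 + 3*j/10 (L(j) = 3*j/10 - 2 = -2 + 3*j/10)
g(H, w) = 4 + 807*H/5 (g(H, w) = -2*(-81*H + (-2 + 3*H/10)) = -2*(-2 - 807*H/10) = 4 + 807*H/5)
g(97, -48) - N(-136, 214) = (4 + (807/5)*97) - (-3 - 3*214*(-136)) = (4 + 78279/5) - (-3 + 87312) = 78299/5 - 1*87309 = 78299/5 - 87309 = -358246/5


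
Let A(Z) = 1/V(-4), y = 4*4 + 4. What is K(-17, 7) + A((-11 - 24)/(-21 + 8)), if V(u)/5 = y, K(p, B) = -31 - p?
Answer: -1399/100 ≈ -13.990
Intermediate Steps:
y = 20 (y = 16 + 4 = 20)
V(u) = 100 (V(u) = 5*20 = 100)
A(Z) = 1/100
K(-17, 7) + A((-11 - 24)/(-21 + 8)) = (-31 - 1*(-17)) + 1/100 = (-31 + 17) + 1/100 = -14 + 1/100 = -1399/100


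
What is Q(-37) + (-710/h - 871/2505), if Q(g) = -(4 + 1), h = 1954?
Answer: -13977167/2447385 ≈ -5.7111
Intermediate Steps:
Q(g) = -5 (Q(g) = -1*5 = -5)
Q(-37) + (-710/h - 871/2505) = -5 + (-710/1954 - 871/2505) = -5 + (-710*1/1954 - 871*1/2505) = -5 + (-355/977 - 871/2505) = -5 - 1740242/2447385 = -13977167/2447385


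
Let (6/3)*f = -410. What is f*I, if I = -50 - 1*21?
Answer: 14555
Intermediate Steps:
f = -205 (f = (½)*(-410) = -205)
I = -71 (I = -50 - 21 = -71)
f*I = -205*(-71) = 14555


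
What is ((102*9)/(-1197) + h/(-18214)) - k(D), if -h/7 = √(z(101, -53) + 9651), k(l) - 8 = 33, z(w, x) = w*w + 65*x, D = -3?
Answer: -5555/133 + 3*√1823/2602 ≈ -41.718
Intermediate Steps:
z(w, x) = w² + 65*x
k(l) = 41 (k(l) = 8 + 33 = 41)
h = -21*√1823 (h = -7*√((101² + 65*(-53)) + 9651) = -7*√((10201 - 3445) + 9651) = -7*√(6756 + 9651) = -21*√1823 ≈ -896.63)
((102*9)/(-1197) + h/(-18214)) - k(D) = ((102*9)/(-1197) - 21*√1823/(-18214)) - 1*41 = (918*(-1/1197) - 21*√1823*(-1/18214)) - 41 = (-102/133 + 3*√1823/2602) - 41 = -5555/133 + 3*√1823/2602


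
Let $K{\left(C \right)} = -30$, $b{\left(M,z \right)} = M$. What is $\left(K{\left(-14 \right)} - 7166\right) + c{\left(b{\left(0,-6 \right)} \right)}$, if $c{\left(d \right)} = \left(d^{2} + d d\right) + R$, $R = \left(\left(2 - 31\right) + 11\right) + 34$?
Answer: $-7180$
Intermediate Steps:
$R = 16$ ($R = \left(-29 + 11\right) + 34 = -18 + 34 = 16$)
$c{\left(d \right)} = 16 + 2 d^{2}$ ($c{\left(d \right)} = \left(d^{2} + d d\right) + 16 = \left(d^{2} + d^{2}\right) + 16 = 2 d^{2} + 16 = 16 + 2 d^{2}$)
$\left(K{\left(-14 \right)} - 7166\right) + c{\left(b{\left(0,-6 \right)} \right)} = \left(-30 - 7166\right) + \left(16 + 2 \cdot 0^{2}\right) = -7196 + \left(16 + 2 \cdot 0\right) = -7196 + \left(16 + 0\right) = -7196 + 16 = -7180$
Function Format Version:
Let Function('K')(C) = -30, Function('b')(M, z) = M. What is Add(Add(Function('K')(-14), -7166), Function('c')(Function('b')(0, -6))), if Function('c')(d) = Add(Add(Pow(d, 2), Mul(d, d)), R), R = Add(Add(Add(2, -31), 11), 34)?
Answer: -7180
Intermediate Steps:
R = 16 (R = Add(Add(-29, 11), 34) = Add(-18, 34) = 16)
Function('c')(d) = Add(16, Mul(2, Pow(d, 2))) (Function('c')(d) = Add(Add(Pow(d, 2), Mul(d, d)), 16) = Add(Add(Pow(d, 2), Pow(d, 2)), 16) = Add(Mul(2, Pow(d, 2)), 16) = Add(16, Mul(2, Pow(d, 2))))
Add(Add(Function('K')(-14), -7166), Function('c')(Function('b')(0, -6))) = Add(Add(-30, -7166), Add(16, Mul(2, Pow(0, 2)))) = Add(-7196, Add(16, Mul(2, 0))) = Add(-7196, Add(16, 0)) = Add(-7196, 16) = -7180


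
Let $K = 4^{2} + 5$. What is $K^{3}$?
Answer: $9261$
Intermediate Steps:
$K = 21$ ($K = 16 + 5 = 21$)
$K^{3} = 21^{3} = 9261$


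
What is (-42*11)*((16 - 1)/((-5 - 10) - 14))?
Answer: 6930/29 ≈ 238.97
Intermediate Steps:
(-42*11)*((16 - 1)/((-5 - 10) - 14)) = -6930/(-15 - 14) = -6930/(-29) = -6930*(-1)/29 = -462*(-15/29) = 6930/29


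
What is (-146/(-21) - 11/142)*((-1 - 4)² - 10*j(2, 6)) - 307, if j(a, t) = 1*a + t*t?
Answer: -115399/42 ≈ -2747.6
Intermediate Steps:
j(a, t) = a + t²
(-146/(-21) - 11/142)*((-1 - 4)² - 10*j(2, 6)) - 307 = (-146/(-21) - 11/142)*((-1 - 4)² - 10*(2 + 6²)) - 307 = (-146*(-1/21) - 11*1/142)*((-5)² - 10*(2 + 36)) - 307 = (146/21 - 11/142)*(25 - 10*38) - 307 = 20501*(25 - 380)/2982 - 307 = (20501/2982)*(-355) - 307 = -102505/42 - 307 = -115399/42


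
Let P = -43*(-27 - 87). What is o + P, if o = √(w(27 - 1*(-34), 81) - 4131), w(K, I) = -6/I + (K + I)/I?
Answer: 4902 + 5*I*√13379/9 ≈ 4902.0 + 64.26*I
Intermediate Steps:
w(K, I) = -6/I + (I + K)/I
P = 4902 (P = -43*(-114) = 4902)
o = 5*I*√13379/9 (o = √((-6 + 81 + (27 - 1*(-34)))/81 - 4131) = √((-6 + 81 + (27 + 34))/81 - 4131) = √((-6 + 81 + 61)/81 - 4131) = √((1/81)*136 - 4131) = √(136/81 - 4131) = √(-334475/81) = 5*I*√13379/9 ≈ 64.26*I)
o + P = 5*I*√13379/9 + 4902 = 4902 + 5*I*√13379/9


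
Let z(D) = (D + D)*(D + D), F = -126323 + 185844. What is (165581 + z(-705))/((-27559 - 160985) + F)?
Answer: -2153681/129023 ≈ -16.692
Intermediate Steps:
F = 59521
z(D) = 4*D**2 (z(D) = (2*D)*(2*D) = 4*D**2)
(165581 + z(-705))/((-27559 - 160985) + F) = (165581 + 4*(-705)**2)/((-27559 - 160985) + 59521) = (165581 + 4*497025)/(-188544 + 59521) = (165581 + 1988100)/(-129023) = 2153681*(-1/129023) = -2153681/129023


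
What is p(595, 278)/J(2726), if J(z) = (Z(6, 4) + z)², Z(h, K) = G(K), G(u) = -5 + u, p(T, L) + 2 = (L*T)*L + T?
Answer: 45984573/7425625 ≈ 6.1927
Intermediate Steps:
p(T, L) = -2 + T + T*L² (p(T, L) = -2 + ((L*T)*L + T) = -2 + (T*L² + T) = -2 + (T + T*L²) = -2 + T + T*L²)
Z(h, K) = -5 + K
J(z) = (-1 + z)² (J(z) = ((-5 + 4) + z)² = (-1 + z)²)
p(595, 278)/J(2726) = (-2 + 595 + 595*278²)/((-1 + 2726)²) = (-2 + 595 + 595*77284)/(2725²) = (-2 + 595 + 45983980)/7425625 = 45984573*(1/7425625) = 45984573/7425625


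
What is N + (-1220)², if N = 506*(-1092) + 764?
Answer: 936612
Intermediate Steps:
N = -551788 (N = -552552 + 764 = -551788)
N + (-1220)² = -551788 + (-1220)² = -551788 + 1488400 = 936612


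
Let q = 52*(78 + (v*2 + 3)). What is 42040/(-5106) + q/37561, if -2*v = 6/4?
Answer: -778978118/95893233 ≈ -8.1234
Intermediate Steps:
v = -3/4 ≈ -0.75000
q = 4134 (q = 52*(78 + (-3/4*2 + 3)) = 52*(78 + (-3/2 + 3)) = 52*(78 + 3/2) = 52*(159/2) = 4134)
42040/(-5106) + q/37561 = 42040/(-5106) + 4134/37561 = 42040*(-1/5106) + 4134*(1/37561) = -21020/2553 + 4134/37561 = -778978118/95893233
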